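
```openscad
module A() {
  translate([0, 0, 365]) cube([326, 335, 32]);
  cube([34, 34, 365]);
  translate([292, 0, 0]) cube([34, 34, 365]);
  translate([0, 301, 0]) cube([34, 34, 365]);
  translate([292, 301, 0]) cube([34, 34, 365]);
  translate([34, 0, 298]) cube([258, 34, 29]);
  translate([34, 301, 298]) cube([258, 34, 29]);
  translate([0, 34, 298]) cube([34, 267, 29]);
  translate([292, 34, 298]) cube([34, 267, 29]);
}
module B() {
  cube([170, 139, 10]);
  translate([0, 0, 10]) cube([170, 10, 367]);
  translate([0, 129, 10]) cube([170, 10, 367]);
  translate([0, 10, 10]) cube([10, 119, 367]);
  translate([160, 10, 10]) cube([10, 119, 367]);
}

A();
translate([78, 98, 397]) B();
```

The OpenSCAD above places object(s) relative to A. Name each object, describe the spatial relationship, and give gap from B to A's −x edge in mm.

The open box's min-x is at 78; the stool's min-x is 0; gap = 78 mm.

A is a stool. B is an open box. The open box is on top of the stool, centred. The gap from the open box to the stool's −x edge is 78 mm.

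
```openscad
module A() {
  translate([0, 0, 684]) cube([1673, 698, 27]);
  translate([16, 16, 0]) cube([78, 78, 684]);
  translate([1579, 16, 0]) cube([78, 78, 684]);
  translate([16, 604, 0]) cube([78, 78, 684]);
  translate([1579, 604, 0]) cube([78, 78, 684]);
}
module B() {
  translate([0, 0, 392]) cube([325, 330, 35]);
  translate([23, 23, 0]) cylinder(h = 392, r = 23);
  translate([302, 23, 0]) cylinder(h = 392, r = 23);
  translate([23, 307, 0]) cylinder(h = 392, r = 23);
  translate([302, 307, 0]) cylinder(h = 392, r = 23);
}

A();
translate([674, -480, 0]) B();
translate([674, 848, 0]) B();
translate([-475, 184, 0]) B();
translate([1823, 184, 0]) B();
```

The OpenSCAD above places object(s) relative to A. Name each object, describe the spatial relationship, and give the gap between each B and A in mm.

A is a table. B is a stool. Four stools sit around the table at the −y, +y, −x, +x sides. The gap between each stool and the table is 150 mm.

Each stool's nearest face is 150 mm from the table's bounding box.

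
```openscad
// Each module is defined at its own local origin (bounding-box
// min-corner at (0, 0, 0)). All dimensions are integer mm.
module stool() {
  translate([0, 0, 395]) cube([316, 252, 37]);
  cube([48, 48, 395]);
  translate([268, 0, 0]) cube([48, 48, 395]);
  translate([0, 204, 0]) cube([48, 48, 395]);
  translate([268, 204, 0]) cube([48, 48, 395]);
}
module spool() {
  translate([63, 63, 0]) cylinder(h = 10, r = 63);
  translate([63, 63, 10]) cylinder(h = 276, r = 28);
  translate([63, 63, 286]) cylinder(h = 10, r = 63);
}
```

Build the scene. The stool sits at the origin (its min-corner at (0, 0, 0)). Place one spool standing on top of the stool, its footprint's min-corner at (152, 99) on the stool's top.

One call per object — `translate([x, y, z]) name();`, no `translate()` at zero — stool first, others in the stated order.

stool();
translate([152, 99, 432]) spool();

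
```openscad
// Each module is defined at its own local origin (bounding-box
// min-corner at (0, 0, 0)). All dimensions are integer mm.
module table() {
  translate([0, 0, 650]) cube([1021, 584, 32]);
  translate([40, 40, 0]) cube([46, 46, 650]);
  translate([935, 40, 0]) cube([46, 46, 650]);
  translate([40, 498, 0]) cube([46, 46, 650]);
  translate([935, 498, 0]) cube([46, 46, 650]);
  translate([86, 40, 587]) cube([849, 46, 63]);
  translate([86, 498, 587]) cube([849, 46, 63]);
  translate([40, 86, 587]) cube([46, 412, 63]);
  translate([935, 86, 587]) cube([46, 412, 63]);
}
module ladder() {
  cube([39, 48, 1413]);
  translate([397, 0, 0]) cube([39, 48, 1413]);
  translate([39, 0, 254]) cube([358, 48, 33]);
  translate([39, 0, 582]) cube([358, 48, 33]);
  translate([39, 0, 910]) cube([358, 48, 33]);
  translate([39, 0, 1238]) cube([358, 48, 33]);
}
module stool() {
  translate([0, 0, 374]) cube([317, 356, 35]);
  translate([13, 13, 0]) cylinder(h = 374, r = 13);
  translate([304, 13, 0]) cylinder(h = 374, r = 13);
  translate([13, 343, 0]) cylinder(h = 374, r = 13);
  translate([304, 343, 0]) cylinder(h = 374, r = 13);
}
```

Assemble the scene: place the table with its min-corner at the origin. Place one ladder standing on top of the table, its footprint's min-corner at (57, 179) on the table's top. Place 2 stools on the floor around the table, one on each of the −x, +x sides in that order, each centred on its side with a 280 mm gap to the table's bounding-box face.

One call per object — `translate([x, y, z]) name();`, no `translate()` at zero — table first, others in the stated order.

table();
translate([57, 179, 682]) ladder();
translate([-597, 114, 0]) stool();
translate([1301, 114, 0]) stool();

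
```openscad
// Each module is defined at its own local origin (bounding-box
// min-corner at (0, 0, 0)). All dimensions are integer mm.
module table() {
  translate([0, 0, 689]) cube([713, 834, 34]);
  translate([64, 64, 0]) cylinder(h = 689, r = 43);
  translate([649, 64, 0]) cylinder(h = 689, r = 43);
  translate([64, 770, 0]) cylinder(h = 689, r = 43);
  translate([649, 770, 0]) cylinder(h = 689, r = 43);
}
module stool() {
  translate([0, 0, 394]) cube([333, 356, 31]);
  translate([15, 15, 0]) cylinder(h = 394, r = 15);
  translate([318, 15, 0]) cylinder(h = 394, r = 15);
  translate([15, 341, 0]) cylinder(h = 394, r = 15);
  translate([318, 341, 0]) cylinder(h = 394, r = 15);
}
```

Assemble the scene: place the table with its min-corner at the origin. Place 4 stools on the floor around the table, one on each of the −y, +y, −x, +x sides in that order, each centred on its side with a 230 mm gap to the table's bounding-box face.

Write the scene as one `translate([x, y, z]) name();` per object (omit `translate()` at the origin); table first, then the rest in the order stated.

table();
translate([190, -586, 0]) stool();
translate([190, 1064, 0]) stool();
translate([-563, 239, 0]) stool();
translate([943, 239, 0]) stool();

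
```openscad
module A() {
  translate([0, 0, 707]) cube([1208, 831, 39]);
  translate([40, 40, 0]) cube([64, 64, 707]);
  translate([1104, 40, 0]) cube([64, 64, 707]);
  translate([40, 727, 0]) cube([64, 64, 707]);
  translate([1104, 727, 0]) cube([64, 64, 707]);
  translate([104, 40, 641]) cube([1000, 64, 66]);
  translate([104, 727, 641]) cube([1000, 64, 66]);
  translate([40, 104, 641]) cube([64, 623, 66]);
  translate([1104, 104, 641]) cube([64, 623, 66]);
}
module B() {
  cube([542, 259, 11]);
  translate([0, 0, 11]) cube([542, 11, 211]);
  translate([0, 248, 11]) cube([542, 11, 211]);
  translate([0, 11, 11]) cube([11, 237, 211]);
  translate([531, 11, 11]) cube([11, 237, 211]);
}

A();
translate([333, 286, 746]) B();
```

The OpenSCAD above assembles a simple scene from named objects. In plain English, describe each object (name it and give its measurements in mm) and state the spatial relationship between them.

A is a table with a 1208×831 mm rectangular top, 39 mm thick, top surface at z = 746 mm, supported by four 64×64 mm square legs, each inset 40 mm from the nearest pair of top edges, running from the floor. Four apron rails, 64 mm thick and 66 mm tall, run between adjacent legs with their top edges flush with the underside of the top and their outer faces flush with the legs' outer faces.

B is an open-topped rectangular box: outside dimensions 542×259×222 mm, with a uniform wall and base thickness of 11 mm. The base is a full 542×259 slab on the floor; four walls sit on top of the base. The front and back walls (the −y and +y sides) span the full width; the two side walls fit between them.

The open box is on top of the table, centred.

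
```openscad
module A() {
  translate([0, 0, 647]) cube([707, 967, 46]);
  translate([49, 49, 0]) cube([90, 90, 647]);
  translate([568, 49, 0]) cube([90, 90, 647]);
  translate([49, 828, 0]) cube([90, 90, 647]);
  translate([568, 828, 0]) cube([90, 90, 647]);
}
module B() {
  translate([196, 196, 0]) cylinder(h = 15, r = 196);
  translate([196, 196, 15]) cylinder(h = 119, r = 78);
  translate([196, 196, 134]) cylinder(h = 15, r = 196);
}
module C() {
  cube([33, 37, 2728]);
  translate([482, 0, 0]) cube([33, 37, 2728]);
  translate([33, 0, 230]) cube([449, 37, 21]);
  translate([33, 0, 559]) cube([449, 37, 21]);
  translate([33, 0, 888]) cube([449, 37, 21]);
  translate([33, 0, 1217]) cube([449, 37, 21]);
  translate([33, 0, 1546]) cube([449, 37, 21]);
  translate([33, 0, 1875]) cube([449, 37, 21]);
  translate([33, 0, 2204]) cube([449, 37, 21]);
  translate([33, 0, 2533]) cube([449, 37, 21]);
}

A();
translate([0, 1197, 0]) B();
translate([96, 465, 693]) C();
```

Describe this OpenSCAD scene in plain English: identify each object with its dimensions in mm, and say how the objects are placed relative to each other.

A is a table with a 707×967 mm rectangular top, 46 mm thick, top surface at z = 693 mm, supported by four 90×90 mm square legs, each inset 49 mm from the nearest pair of top edges, running from the floor.

B is a spool: two coaxial disc flanges of radius 196 mm and thickness 15 mm, joined by a core cylinder of radius 78 mm and height 119 mm. The lower flange rests on z = 0 and the three cylinders share a vertical axis.

C is a wooden ladder with two side rails of 33×37 mm section and 2728 mm height, set 515 mm apart overall. Between them run 8 rectangular rungs (37 mm deep, 21 mm thick), front faces flush with the rails' −y face. The bottom of the first rung is 230 mm above the floor and each subsequent rung is 329 mm higher than the one below.

The spool is on the floor beside the table on its +y side. The ladder is on top of the table, centred.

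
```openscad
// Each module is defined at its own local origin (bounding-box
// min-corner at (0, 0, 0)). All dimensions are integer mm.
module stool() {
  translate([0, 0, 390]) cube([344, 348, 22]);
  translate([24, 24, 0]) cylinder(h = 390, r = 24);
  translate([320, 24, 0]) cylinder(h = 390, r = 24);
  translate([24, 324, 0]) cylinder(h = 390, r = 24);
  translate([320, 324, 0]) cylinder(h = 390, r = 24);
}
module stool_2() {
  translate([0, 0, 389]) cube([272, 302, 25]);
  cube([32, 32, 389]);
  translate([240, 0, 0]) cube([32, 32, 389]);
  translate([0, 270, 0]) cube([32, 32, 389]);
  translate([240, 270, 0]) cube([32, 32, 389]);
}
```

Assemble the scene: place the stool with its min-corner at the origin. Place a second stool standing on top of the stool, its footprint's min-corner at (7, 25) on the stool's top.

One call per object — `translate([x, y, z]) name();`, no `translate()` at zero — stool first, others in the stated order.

stool();
translate([7, 25, 412]) stool_2();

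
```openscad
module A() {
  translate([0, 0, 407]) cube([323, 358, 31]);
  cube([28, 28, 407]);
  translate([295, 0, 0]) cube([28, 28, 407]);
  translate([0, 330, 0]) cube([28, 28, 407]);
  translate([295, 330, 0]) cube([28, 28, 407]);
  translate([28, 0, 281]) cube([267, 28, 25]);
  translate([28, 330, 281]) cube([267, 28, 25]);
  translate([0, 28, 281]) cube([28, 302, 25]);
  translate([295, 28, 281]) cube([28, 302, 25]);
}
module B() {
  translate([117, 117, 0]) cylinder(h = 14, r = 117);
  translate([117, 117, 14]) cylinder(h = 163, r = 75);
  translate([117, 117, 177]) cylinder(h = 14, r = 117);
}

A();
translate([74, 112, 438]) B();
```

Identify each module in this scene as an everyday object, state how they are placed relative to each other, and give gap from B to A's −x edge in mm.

The spool's min-x is at 74; the stool's min-x is 0; gap = 74 mm.

A is a stool. B is a spool. The spool is on top of the stool. The gap from the spool to the stool's −x edge is 74 mm.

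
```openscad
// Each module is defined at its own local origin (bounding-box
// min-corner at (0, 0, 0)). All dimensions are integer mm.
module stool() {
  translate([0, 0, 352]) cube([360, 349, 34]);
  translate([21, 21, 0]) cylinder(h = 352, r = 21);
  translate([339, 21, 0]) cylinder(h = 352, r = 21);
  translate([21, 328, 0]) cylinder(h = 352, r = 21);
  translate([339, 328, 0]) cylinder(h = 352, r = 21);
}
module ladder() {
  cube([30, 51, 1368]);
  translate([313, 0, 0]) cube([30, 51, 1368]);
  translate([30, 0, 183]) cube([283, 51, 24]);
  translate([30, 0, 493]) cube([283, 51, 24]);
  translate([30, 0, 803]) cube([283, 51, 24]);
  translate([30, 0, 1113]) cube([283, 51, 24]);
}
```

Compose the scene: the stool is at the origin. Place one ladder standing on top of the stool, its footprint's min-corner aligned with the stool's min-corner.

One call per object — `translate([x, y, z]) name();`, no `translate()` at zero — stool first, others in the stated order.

stool();
translate([0, 0, 386]) ladder();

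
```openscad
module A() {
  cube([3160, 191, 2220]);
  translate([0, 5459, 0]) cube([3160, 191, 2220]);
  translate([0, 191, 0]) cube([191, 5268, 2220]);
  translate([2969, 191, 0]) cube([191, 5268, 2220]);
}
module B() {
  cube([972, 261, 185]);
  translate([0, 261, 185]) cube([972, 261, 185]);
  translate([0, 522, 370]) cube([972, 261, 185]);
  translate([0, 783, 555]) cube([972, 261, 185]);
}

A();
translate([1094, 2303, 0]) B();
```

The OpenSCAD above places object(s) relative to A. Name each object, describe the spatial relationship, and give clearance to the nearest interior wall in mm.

A is a house frame. B is a staircase. The staircase sits inside the house frame, centred. The clearance to the nearest interior wall is 903 mm.

Clearances: x = 903, y = 2112; minimum 903 mm.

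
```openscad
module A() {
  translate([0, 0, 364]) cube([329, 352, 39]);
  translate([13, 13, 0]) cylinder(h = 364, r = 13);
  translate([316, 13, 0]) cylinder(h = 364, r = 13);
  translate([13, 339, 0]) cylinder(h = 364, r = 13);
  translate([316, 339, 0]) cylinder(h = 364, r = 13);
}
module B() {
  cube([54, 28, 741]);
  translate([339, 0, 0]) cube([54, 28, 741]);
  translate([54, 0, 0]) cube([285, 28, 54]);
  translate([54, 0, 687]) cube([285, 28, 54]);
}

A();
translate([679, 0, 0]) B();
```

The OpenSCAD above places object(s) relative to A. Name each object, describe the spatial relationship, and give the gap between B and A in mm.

The picture frame's nearest face is 350 mm from the stool's +x face.

A is a stool. B is a picture frame. The picture frame is on the floor beside the stool on its +x side. The gap between the picture frame and the stool is 350 mm.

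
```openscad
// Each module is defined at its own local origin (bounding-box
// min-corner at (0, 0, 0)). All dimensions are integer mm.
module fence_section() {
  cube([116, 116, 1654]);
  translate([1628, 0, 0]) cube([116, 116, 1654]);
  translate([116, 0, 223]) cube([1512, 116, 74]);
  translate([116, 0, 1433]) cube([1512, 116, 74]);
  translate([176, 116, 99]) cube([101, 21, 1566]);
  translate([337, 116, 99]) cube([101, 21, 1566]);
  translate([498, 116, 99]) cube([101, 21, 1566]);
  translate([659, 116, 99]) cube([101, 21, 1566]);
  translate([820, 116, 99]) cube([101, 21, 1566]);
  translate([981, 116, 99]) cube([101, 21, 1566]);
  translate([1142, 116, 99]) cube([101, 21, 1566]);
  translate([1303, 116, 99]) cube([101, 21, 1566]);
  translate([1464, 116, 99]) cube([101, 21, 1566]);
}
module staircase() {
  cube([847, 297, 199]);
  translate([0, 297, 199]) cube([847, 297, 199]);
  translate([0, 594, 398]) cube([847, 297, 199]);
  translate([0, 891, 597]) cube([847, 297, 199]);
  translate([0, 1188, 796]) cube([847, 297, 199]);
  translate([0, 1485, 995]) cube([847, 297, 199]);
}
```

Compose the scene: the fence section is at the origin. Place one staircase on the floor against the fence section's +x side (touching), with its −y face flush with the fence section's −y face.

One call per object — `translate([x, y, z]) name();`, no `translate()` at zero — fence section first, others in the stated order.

fence_section();
translate([1744, 0, 0]) staircase();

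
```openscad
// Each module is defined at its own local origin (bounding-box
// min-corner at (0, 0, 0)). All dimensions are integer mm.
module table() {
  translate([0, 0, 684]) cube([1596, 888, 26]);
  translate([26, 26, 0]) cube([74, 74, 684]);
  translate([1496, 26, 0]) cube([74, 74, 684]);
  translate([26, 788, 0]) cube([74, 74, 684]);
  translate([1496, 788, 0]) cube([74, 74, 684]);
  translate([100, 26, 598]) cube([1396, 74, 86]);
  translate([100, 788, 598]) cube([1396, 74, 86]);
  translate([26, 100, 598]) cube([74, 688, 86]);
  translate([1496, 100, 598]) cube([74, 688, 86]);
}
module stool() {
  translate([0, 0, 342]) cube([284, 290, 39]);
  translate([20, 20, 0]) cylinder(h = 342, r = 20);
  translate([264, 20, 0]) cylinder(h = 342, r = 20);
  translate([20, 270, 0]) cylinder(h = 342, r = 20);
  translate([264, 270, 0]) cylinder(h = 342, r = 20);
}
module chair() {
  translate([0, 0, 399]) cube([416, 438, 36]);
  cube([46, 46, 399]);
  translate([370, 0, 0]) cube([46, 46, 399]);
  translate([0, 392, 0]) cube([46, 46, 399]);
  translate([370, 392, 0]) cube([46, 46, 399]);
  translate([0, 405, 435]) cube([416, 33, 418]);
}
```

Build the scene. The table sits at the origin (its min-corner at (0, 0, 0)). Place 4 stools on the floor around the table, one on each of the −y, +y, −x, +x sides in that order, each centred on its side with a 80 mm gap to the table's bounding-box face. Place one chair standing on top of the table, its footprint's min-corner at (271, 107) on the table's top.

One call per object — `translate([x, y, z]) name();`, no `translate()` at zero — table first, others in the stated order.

table();
translate([656, -370, 0]) stool();
translate([656, 968, 0]) stool();
translate([-364, 299, 0]) stool();
translate([1676, 299, 0]) stool();
translate([271, 107, 710]) chair();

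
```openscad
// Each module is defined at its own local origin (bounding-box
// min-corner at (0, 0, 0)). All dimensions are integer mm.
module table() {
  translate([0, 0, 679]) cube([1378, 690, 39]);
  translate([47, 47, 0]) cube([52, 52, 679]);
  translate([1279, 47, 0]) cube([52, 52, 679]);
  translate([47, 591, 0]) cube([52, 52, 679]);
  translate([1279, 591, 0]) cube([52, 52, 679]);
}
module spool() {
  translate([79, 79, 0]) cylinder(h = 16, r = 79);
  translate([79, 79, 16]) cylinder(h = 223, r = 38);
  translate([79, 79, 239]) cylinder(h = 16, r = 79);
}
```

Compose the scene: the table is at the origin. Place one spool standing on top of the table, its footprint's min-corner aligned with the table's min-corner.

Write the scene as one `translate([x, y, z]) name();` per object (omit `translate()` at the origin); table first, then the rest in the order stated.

table();
translate([0, 0, 718]) spool();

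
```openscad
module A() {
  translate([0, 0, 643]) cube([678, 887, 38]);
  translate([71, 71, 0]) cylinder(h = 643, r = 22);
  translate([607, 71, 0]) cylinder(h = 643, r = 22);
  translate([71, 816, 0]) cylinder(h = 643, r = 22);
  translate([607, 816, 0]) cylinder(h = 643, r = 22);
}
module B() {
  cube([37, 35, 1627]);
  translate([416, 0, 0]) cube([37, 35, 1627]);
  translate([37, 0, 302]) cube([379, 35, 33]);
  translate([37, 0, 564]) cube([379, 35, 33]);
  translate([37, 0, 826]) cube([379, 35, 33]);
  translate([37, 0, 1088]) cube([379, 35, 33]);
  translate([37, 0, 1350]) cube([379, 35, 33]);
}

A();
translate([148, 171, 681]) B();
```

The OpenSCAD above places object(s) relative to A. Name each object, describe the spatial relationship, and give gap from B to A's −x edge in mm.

A is a table. B is a ladder. The ladder is on top of the table. The gap from the ladder to the table's −x edge is 148 mm.

The ladder's min-x is at 148; the table's min-x is 0; gap = 148 mm.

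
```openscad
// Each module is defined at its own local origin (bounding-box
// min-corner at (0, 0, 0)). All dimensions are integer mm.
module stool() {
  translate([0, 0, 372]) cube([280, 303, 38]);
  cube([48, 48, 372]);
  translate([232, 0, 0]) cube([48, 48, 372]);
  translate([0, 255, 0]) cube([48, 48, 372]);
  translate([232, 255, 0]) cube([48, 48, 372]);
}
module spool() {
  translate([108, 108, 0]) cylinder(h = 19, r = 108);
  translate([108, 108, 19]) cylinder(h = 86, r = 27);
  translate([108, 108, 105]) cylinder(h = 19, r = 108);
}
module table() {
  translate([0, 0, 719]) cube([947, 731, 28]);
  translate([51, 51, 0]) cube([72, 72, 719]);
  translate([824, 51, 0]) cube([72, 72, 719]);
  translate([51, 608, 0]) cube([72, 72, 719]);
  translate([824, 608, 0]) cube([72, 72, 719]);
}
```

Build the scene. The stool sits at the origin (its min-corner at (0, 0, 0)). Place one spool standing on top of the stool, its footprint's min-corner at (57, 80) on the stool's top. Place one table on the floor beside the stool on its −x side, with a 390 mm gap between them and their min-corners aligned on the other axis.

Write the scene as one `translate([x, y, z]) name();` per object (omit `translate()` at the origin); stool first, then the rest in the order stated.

stool();
translate([57, 80, 410]) spool();
translate([-1337, 0, 0]) table();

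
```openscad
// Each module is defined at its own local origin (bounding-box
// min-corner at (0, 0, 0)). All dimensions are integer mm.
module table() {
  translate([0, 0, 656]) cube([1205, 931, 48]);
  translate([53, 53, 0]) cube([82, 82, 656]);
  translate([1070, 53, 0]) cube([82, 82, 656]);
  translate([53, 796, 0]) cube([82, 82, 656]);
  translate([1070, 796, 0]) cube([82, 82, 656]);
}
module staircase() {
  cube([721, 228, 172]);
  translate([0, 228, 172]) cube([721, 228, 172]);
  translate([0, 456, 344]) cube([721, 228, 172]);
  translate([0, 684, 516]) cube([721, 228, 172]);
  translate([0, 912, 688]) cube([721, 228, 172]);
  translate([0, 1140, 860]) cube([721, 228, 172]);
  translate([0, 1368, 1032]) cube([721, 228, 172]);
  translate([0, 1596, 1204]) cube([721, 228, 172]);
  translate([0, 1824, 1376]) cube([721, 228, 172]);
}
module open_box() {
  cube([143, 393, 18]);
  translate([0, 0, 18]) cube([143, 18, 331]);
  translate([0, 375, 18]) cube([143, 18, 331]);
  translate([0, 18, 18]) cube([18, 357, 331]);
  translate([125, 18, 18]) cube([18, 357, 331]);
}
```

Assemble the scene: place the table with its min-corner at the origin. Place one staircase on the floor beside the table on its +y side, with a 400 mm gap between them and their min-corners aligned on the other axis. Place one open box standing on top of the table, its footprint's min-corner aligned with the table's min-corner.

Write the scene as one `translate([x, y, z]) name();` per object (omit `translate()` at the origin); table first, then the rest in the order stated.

table();
translate([0, 1331, 0]) staircase();
translate([0, 0, 704]) open_box();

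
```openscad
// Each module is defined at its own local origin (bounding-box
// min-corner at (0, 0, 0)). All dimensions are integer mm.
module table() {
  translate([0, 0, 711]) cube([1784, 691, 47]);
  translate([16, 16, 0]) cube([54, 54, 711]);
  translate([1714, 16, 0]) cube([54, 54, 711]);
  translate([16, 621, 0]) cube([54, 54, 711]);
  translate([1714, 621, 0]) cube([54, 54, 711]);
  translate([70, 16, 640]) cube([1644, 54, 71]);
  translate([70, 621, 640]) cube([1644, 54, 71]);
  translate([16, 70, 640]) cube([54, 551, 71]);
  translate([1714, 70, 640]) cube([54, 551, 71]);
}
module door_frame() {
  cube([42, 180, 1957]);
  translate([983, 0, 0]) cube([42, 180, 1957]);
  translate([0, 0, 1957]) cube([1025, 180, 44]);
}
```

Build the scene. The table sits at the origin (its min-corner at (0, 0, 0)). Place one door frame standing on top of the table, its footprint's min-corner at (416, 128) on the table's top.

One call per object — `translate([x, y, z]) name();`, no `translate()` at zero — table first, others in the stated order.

table();
translate([416, 128, 758]) door_frame();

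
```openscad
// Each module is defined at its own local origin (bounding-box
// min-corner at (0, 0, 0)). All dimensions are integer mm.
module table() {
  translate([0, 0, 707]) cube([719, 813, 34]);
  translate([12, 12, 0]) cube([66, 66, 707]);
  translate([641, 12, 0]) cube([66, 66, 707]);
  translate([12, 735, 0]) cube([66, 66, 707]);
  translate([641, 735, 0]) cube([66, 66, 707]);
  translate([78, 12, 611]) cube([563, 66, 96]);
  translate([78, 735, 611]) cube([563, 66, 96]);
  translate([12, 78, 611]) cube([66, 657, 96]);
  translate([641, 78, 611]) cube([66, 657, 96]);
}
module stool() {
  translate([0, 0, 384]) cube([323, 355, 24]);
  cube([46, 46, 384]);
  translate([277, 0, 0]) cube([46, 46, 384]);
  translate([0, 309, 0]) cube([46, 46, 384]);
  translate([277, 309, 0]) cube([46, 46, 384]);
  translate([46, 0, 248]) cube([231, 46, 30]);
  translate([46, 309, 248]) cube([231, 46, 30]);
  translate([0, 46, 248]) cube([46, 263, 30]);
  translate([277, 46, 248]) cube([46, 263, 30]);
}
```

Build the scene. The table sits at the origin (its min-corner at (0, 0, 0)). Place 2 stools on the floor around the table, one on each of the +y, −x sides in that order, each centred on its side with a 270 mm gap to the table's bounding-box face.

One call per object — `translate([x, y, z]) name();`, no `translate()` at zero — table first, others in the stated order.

table();
translate([198, 1083, 0]) stool();
translate([-593, 229, 0]) stool();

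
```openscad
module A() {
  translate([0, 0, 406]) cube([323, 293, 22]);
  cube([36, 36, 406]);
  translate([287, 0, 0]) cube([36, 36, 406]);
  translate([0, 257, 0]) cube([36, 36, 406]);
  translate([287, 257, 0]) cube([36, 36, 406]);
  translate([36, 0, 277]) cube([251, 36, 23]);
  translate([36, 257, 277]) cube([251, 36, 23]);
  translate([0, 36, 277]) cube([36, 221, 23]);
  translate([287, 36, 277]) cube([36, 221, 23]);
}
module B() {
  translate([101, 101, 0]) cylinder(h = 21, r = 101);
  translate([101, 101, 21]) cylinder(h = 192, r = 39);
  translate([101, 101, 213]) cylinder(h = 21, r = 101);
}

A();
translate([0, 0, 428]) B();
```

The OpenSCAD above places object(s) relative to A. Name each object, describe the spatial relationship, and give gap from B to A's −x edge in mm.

A is a stool. B is a spool. The spool is on top of the stool. The gap from the spool to the stool's −x edge is 0 mm.

The spool's min-x is at 0; the stool's min-x is 0; gap = 0 mm.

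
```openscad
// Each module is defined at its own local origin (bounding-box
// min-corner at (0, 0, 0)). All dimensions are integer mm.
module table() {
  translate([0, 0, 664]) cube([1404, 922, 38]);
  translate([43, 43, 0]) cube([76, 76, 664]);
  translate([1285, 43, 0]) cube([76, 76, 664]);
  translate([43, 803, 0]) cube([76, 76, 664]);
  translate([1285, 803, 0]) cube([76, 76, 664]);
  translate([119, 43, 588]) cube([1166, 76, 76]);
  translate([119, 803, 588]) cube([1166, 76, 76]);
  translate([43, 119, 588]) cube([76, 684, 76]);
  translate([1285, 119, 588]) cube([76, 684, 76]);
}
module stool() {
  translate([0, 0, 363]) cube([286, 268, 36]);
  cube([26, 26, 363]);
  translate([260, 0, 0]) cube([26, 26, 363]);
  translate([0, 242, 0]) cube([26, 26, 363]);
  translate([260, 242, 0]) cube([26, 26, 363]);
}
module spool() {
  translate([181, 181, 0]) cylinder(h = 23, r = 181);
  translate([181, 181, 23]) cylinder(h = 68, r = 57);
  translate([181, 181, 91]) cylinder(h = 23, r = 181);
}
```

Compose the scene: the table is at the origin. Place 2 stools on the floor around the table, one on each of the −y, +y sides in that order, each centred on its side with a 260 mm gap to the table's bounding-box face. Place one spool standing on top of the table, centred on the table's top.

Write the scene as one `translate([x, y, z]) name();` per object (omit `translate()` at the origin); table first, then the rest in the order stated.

table();
translate([559, -528, 0]) stool();
translate([559, 1182, 0]) stool();
translate([521, 280, 702]) spool();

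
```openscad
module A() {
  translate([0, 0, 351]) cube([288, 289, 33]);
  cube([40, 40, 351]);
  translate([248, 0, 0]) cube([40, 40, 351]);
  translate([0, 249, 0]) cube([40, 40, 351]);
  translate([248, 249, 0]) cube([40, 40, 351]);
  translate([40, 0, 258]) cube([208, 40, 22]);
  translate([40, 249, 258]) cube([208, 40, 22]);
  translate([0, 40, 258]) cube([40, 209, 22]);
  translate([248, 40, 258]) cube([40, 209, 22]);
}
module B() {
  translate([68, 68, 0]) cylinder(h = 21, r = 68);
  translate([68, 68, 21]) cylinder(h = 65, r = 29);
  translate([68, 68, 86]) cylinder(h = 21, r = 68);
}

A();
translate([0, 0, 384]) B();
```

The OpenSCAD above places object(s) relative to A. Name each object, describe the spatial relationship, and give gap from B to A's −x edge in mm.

A is a stool. B is a spool. The spool is on top of the stool. The gap from the spool to the stool's −x edge is 0 mm.

The spool's min-x is at 0; the stool's min-x is 0; gap = 0 mm.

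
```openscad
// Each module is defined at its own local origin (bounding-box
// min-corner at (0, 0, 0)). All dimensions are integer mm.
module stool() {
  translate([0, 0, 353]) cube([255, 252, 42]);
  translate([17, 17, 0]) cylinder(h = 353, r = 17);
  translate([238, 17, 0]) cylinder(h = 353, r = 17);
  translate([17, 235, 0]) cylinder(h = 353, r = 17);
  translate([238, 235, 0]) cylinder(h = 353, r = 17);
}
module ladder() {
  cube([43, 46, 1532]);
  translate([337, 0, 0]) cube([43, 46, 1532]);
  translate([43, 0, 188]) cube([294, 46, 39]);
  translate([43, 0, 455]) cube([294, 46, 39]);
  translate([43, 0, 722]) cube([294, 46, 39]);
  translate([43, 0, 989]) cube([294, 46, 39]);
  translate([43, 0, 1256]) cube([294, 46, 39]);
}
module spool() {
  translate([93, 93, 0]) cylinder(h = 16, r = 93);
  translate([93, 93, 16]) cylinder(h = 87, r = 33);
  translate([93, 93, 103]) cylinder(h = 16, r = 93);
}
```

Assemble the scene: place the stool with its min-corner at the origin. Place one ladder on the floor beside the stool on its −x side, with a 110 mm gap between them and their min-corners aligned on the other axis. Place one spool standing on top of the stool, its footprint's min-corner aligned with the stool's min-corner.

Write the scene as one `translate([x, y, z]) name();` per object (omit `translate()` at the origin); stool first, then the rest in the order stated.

stool();
translate([-490, 0, 0]) ladder();
translate([0, 0, 395]) spool();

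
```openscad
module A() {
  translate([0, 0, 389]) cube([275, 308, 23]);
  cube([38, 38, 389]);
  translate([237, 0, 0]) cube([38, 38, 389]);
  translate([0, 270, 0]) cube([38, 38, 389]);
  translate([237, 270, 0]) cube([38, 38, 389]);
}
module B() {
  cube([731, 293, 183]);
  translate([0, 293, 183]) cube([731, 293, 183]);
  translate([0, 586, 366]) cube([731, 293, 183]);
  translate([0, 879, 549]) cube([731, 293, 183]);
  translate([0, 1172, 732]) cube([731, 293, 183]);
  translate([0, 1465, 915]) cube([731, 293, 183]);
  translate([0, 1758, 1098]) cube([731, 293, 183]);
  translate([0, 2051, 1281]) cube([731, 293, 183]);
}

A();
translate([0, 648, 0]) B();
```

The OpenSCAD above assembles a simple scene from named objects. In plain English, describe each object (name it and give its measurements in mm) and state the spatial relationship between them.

A is a four-legged stool. The seat is a 275×308×23 mm slab whose top surface is at z = 412 mm; four square legs, each 38×38 mm in cross-section, run from the floor (z = 0) to the underside of the seat, each flush with a corner of the seat.

B is a straight staircase of 8 solid steps. Each step is 731 mm wide (x), 293 mm deep (y, the going) and 183 mm tall (the rise). The first step rests on the floor; each subsequent step sits one going further in +y and one rise higher in +z, directly behind and above the previous step with no overlap.

The staircase is on the floor beside the stool on its +y side.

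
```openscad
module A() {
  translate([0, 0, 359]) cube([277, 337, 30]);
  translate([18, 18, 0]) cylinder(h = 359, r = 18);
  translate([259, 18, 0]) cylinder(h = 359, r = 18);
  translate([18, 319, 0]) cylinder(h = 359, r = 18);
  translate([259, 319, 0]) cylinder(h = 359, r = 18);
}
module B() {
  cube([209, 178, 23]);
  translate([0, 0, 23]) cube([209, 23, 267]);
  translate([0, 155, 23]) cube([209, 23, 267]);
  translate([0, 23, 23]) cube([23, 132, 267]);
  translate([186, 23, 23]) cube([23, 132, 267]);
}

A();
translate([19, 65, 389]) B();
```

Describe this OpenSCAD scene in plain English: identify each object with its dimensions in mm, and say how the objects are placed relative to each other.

A is a four-legged stool. The seat is 277×337 mm, 30 mm thick, top at z = 389 mm. It stands on four round legs, each 36 mm in diameter, from z = 0 to the seat underside, each leg's axis is inset half a diameter from the nearest pair of seat edges (so the leg's bounding box is flush with the corner).

B is an open storage box with external size 209×178×290 mm and wall thickness 23 mm (the base is also 23 mm thick). The base covers the whole footprint; the four walls stand on the base, with the y-facing walls full-width and the x-facing walls fitting between their inner faces.

The open box is on top of the stool.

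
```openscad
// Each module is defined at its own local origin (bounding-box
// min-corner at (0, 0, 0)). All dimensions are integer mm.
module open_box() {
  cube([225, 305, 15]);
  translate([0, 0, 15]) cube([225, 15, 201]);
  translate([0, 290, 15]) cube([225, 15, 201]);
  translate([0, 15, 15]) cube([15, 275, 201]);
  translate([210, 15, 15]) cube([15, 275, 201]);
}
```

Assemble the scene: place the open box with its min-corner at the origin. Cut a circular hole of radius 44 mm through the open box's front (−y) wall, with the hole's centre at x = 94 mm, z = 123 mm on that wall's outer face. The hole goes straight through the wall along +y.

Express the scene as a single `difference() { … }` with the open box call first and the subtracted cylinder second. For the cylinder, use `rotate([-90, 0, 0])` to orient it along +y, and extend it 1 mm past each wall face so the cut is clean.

difference() {
  open_box();
  translate([94, -1, 123]) rotate([-90, 0, 0]) cylinder(h = 17, r = 44);
}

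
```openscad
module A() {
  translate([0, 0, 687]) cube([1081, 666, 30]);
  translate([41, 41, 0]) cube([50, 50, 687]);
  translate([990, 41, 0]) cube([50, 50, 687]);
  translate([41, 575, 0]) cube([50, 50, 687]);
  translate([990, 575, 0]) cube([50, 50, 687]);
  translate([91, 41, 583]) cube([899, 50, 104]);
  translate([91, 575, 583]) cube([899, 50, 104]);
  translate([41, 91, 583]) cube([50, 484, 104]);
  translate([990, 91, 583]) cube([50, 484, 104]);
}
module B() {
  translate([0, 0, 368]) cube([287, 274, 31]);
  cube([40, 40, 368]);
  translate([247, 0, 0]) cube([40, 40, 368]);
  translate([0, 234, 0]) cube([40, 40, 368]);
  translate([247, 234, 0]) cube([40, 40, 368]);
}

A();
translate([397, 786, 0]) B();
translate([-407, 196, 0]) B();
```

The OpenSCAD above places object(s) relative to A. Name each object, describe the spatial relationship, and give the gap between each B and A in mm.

A is a table. B is a stool. Two stools sit around the table at the +y, −x sides. The gap between each stool and the table is 120 mm.

Each stool's nearest face is 120 mm from the table's bounding box.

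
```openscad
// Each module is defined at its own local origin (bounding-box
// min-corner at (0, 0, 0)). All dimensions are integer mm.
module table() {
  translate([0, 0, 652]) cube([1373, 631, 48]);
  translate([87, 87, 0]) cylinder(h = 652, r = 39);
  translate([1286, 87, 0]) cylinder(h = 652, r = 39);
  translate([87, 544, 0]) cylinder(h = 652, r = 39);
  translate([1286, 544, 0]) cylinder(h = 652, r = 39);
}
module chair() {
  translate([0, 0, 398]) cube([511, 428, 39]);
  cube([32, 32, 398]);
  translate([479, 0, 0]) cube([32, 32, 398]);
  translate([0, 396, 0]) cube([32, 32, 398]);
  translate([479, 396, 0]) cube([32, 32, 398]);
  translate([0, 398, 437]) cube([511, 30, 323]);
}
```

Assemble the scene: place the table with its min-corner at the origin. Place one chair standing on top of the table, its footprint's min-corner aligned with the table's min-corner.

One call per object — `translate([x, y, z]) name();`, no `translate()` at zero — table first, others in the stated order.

table();
translate([0, 0, 700]) chair();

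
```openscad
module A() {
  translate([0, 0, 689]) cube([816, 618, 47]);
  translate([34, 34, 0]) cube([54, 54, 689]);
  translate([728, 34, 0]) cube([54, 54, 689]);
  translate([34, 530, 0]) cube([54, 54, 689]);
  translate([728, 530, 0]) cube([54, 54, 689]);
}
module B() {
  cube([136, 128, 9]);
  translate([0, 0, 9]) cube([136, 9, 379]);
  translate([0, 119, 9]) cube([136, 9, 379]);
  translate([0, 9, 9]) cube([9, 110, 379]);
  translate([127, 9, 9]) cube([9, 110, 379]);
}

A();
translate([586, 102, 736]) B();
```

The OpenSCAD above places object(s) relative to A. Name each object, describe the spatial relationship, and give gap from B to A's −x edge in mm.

The open box's min-x is at 586; the table's min-x is 0; gap = 586 mm.

A is a table. B is an open box. The open box is on top of the table. The gap from the open box to the table's −x edge is 586 mm.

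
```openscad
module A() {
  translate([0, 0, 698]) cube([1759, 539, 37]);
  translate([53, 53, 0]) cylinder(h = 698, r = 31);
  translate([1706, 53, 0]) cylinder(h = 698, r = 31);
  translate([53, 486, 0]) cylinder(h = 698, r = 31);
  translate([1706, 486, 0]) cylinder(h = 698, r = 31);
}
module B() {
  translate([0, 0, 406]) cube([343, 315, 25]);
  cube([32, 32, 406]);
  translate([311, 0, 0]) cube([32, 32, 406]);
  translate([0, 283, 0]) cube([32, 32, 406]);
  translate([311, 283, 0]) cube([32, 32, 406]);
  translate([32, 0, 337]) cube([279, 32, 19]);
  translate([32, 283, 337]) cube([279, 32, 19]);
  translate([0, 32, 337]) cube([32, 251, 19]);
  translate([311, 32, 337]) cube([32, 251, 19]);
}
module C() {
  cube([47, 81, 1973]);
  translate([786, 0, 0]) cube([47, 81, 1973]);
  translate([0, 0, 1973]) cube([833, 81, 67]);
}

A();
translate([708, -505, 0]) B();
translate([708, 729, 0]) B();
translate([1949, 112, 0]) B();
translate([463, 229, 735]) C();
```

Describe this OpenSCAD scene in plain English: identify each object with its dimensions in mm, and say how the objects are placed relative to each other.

A is a table with a 1759×539 mm rectangular top, 37 mm thick, top surface at z = 735 mm, supported by four round legs of 62 mm diameter, each leg's bounding box inset 22 mm from the nearest pair of top edges, running from the floor.

B is a four-legged stool. The seat is a 343×315×25 mm slab whose top surface is at z = 431 mm; four square legs, each 32×32 mm in cross-section, run from the floor (z = 0) to the underside of the seat, each flush with a corner of the seat. Four stretchers, 32 mm wide and 19 mm tall, connect adjacent legs with their undersides at z = 337 mm, each running between the inner faces of the legs it joins and aligned with the legs' outer faces on the other axis.

C is a rectangular door frame: two vertical jambs of 47×81 mm section, 1973 mm tall, with a clear opening 739 mm wide between their inner faces. A header 67 mm tall and 81 mm deep lies on top of the jambs and spans the full outside width.

Three stools sit around the table at the −y, +y, +x sides. The door frame is on top of the table, centred.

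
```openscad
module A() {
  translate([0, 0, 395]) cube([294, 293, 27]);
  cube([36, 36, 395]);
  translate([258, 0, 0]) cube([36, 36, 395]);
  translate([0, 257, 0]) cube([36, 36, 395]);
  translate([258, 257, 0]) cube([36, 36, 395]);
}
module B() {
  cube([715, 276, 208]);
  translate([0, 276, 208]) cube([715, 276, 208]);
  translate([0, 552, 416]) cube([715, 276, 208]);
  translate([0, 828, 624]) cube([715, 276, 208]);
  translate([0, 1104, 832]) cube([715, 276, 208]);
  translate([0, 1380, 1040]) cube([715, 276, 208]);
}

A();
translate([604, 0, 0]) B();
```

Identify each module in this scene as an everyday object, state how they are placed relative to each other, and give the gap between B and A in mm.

A is a stool. B is a staircase. The staircase is on the floor beside the stool on its +x side. The gap between the staircase and the stool is 310 mm.

The staircase's nearest face is 310 mm from the stool's +x face.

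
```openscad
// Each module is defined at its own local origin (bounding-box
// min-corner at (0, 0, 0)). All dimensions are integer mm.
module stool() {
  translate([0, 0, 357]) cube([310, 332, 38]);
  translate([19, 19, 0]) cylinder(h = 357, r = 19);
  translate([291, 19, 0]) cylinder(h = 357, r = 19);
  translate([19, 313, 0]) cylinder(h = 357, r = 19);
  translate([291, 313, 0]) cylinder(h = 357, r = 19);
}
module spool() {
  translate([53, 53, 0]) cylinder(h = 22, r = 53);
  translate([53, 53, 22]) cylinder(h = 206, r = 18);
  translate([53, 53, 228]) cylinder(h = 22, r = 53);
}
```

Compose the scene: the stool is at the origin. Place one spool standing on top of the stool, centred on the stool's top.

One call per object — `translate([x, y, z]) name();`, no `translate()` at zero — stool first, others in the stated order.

stool();
translate([102, 113, 395]) spool();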